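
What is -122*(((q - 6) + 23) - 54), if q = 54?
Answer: -2074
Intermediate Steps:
-122*(((q - 6) + 23) - 54) = -122*(((54 - 6) + 23) - 54) = -122*((48 + 23) - 54) = -122*(71 - 54) = -122*17 = -2074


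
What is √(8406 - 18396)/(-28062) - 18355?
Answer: -18355 - I*√1110/9354 ≈ -18355.0 - 0.0035618*I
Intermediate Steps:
√(8406 - 18396)/(-28062) - 18355 = √(-9990)*(-1/28062) - 18355 = (3*I*√1110)*(-1/28062) - 18355 = -I*√1110/9354 - 18355 = -18355 - I*√1110/9354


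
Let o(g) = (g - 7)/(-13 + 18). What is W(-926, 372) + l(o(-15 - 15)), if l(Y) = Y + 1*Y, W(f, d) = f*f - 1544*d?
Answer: 1415466/5 ≈ 2.8309e+5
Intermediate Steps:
o(g) = -7/5 + g/5 (o(g) = (-7 + g)/5 = (-7 + g)*(⅕) = -7/5 + g/5)
W(f, d) = f² - 1544*d
l(Y) = 2*Y (l(Y) = Y + Y = 2*Y)
W(-926, 372) + l(o(-15 - 15)) = ((-926)² - 1544*372) + 2*(-7/5 + (-15 - 15)/5) = (857476 - 574368) + 2*(-7/5 + (⅕)*(-30)) = 283108 + 2*(-7/5 - 6) = 283108 + 2*(-37/5) = 283108 - 74/5 = 1415466/5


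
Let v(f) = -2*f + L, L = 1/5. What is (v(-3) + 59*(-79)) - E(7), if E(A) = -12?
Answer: -23214/5 ≈ -4642.8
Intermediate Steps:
L = ⅕ ≈ 0.20000
v(f) = ⅕ - 2*f (v(f) = -2*f + ⅕ = ⅕ - 2*f)
(v(-3) + 59*(-79)) - E(7) = ((⅕ - 2*(-3)) + 59*(-79)) - 1*(-12) = ((⅕ + 6) - 4661) + 12 = (31/5 - 4661) + 12 = -23274/5 + 12 = -23214/5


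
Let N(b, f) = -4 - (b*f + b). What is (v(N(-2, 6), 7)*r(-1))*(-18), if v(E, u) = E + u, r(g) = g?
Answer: 306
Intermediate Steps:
N(b, f) = -4 - b - b*f (N(b, f) = -4 - (b + b*f) = -4 + (-b - b*f) = -4 - b - b*f)
(v(N(-2, 6), 7)*r(-1))*(-18) = (((-4 - 1*(-2) - 1*(-2)*6) + 7)*(-1))*(-18) = (((-4 + 2 + 12) + 7)*(-1))*(-18) = ((10 + 7)*(-1))*(-18) = (17*(-1))*(-18) = -17*(-18) = 306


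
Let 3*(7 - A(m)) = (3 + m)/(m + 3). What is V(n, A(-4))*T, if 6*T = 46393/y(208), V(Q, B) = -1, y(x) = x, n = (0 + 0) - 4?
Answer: -46393/1248 ≈ -37.174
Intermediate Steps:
A(m) = 20/3 (A(m) = 7 - (3 + m)/(3*(m + 3)) = 7 - (3 + m)/(3*(3 + m)) = 7 - ⅓*1 = 7 - ⅓ = 20/3)
n = -4 (n = 0 - 4 = -4)
T = 46393/1248 (T = (46393/208)/6 = (46393*(1/208))/6 = (⅙)*(46393/208) = 46393/1248 ≈ 37.174)
V(n, A(-4))*T = -1*46393/1248 = -46393/1248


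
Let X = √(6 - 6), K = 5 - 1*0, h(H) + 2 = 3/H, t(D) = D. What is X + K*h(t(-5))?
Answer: -13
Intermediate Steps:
h(H) = -2 + 3/H
K = 5 (K = 5 + 0 = 5)
X = 0 (X = √0 = 0)
X + K*h(t(-5)) = 0 + 5*(-2 + 3/(-5)) = 0 + 5*(-2 + 3*(-⅕)) = 0 + 5*(-2 - ⅗) = 0 + 5*(-13/5) = 0 - 13 = -13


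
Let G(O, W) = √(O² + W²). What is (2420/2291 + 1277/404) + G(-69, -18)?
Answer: 3903287/925564 + 3*√565 ≈ 75.526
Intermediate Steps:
(2420/2291 + 1277/404) + G(-69, -18) = (2420/2291 + 1277/404) + √((-69)² + (-18)²) = (2420*(1/2291) + 1277*(1/404)) + √(4761 + 324) = (2420/2291 + 1277/404) + √5085 = 3903287/925564 + 3*√565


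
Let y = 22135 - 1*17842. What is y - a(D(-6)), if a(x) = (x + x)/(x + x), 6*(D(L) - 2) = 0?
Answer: 4292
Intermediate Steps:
y = 4293 (y = 22135 - 17842 = 4293)
D(L) = 2 (D(L) = 2 + (⅙)*0 = 2 + 0 = 2)
a(x) = 1 (a(x) = (2*x)/((2*x)) = (2*x)*(1/(2*x)) = 1)
y - a(D(-6)) = 4293 - 1*1 = 4293 - 1 = 4292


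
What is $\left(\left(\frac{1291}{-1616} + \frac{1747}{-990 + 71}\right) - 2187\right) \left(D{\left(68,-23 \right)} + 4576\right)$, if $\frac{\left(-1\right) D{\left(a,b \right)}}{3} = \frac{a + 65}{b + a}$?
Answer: $- \frac{74260035836901}{7425520} \approx -1.0001 \cdot 10^{7}$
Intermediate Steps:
$D{\left(a,b \right)} = - \frac{3 \left(65 + a\right)}{a + b}$ ($D{\left(a,b \right)} = - 3 \frac{a + 65}{b + a} = - 3 \frac{65 + a}{a + b} = - \frac{3 \left(65 + a\right)}{a + b}$)
$\left(\left(\frac{1291}{-1616} + \frac{1747}{-990 + 71}\right) - 2187\right) \left(D{\left(68,-23 \right)} + 4576\right) = \left(\left(\frac{1291}{-1616} + \frac{1747}{-990 + 71}\right) - 2187\right) \left(\frac{3 \left(-65 - 68\right)}{68 - 23} + 4576\right) = \left(\left(1291 \left(- \frac{1}{1616}\right) + \frac{1747}{-919}\right) - 2187\right) \left(\frac{3 \left(-65 - 68\right)}{45} + 4576\right) = \left(\left(- \frac{1291}{1616} + 1747 \left(- \frac{1}{919}\right)\right) - 2187\right) \left(3 \cdot \frac{1}{45} \left(-133\right) + 4576\right) = \left(\left(- \frac{1291}{1616} - \frac{1747}{919}\right) - 2187\right) \left(- \frac{133}{15} + 4576\right) = \left(- \frac{4009581}{1485104} - 2187\right) \frac{68507}{15} = \left(- \frac{3251932029}{1485104}\right) \frac{68507}{15} = - \frac{74260035836901}{7425520}$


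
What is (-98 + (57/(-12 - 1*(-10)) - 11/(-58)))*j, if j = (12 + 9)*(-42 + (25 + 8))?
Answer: 692307/29 ≈ 23873.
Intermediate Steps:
j = -189 (j = 21*(-42 + 33) = 21*(-9) = -189)
(-98 + (57/(-12 - 1*(-10)) - 11/(-58)))*j = (-98 + (57/(-12 - 1*(-10)) - 11/(-58)))*(-189) = (-98 + (57/(-12 + 10) - 11*(-1/58)))*(-189) = (-98 + (57/(-2) + 11/58))*(-189) = (-98 + (57*(-½) + 11/58))*(-189) = (-98 + (-57/2 + 11/58))*(-189) = (-98 - 821/29)*(-189) = -3663/29*(-189) = 692307/29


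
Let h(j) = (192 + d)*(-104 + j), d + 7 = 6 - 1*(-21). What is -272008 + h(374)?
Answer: -214768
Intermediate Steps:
d = 20 (d = -7 + (6 - 1*(-21)) = -7 + (6 + 21) = -7 + 27 = 20)
h(j) = -22048 + 212*j (h(j) = (192 + 20)*(-104 + j) = 212*(-104 + j) = -22048 + 212*j)
-272008 + h(374) = -272008 + (-22048 + 212*374) = -272008 + (-22048 + 79288) = -272008 + 57240 = -214768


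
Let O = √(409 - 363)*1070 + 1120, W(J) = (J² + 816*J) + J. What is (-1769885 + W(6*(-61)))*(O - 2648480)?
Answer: 5122511879360 - 2070397570*√46 ≈ 5.1085e+12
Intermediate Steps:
W(J) = J² + 817*J
O = 1120 + 1070*√46 (O = √46*1070 + 1120 = 1070*√46 + 1120 = 1120 + 1070*√46 ≈ 8377.1)
(-1769885 + W(6*(-61)))*(O - 2648480) = (-1769885 + (6*(-61))*(817 + 6*(-61)))*((1120 + 1070*√46) - 2648480) = (-1769885 - 366*(817 - 366))*(-2647360 + 1070*√46) = (-1769885 - 366*451)*(-2647360 + 1070*√46) = (-1769885 - 165066)*(-2647360 + 1070*√46) = -1934951*(-2647360 + 1070*√46) = 5122511879360 - 2070397570*√46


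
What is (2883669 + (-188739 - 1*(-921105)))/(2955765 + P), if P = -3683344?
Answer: -3616035/727579 ≈ -4.9700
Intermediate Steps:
(2883669 + (-188739 - 1*(-921105)))/(2955765 + P) = (2883669 + (-188739 - 1*(-921105)))/(2955765 - 3683344) = (2883669 + (-188739 + 921105))/(-727579) = (2883669 + 732366)*(-1/727579) = 3616035*(-1/727579) = -3616035/727579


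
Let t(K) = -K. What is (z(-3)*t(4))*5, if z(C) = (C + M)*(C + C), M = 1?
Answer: -240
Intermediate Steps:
z(C) = 2*C*(1 + C) (z(C) = (C + 1)*(C + C) = (1 + C)*(2*C) = 2*C*(1 + C))
(z(-3)*t(4))*5 = ((2*(-3)*(1 - 3))*(-1*4))*5 = ((2*(-3)*(-2))*(-4))*5 = (12*(-4))*5 = -48*5 = -240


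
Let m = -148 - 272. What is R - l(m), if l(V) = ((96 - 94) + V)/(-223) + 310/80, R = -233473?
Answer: -416526089/1784 ≈ -2.3348e+5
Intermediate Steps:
m = -420
l(V) = 6897/1784 - V/223 (l(V) = (2 + V)*(-1/223) + 310*(1/80) = (-2/223 - V/223) + 31/8 = 6897/1784 - V/223)
R - l(m) = -233473 - (6897/1784 - 1/223*(-420)) = -233473 - (6897/1784 + 420/223) = -233473 - 1*10257/1784 = -233473 - 10257/1784 = -416526089/1784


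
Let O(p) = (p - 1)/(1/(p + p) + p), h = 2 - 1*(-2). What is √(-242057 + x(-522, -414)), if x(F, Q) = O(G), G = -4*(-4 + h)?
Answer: I*√242057 ≈ 491.99*I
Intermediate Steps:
h = 4 (h = 2 + 2 = 4)
G = 0 (G = -4*(-4 + 4) = -4*0 = 0)
O(p) = (-1 + p)/(p + 1/(2*p)) (O(p) = (-1 + p)/(1/(2*p) + p) = (-1 + p)/(p + 1/(2*p)))
x(F, Q) = 0 (x(F, Q) = 2*0*(-1 + 0)/(1 + 2*0²) = 2*0*(-1)/(1 + 2*0) = 2*0*(-1)/(1 + 0) = 2*0*(-1)/1 = 2*0*1*(-1) = 0)
√(-242057 + x(-522, -414)) = √(-242057 + 0) = √(-242057) = I*√242057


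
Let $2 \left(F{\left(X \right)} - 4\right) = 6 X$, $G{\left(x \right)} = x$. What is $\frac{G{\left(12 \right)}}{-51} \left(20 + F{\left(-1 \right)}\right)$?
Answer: $- \frac{84}{17} \approx -4.9412$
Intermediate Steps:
$F{\left(X \right)} = 4 + 3 X$ ($F{\left(X \right)} = 4 + \frac{6 X}{2} = 4 + 3 X$)
$\frac{G{\left(12 \right)}}{-51} \left(20 + F{\left(-1 \right)}\right) = \frac{12}{-51} \left(20 + \left(4 + 3 \left(-1\right)\right)\right) = 12 \left(- \frac{1}{51}\right) \left(20 + \left(4 - 3\right)\right) = - \frac{4 \left(20 + 1\right)}{17} = \left(- \frac{4}{17}\right) 21 = - \frac{84}{17}$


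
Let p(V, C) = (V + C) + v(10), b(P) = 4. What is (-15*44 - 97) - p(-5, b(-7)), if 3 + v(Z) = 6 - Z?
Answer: -749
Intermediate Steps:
v(Z) = 3 - Z (v(Z) = -3 + (6 - Z) = 3 - Z)
p(V, C) = -7 + C + V (p(V, C) = (V + C) + (3 - 1*10) = (C + V) + (3 - 10) = (C + V) - 7 = -7 + C + V)
(-15*44 - 97) - p(-5, b(-7)) = (-15*44 - 97) - (-7 + 4 - 5) = (-660 - 97) - 1*(-8) = -757 + 8 = -749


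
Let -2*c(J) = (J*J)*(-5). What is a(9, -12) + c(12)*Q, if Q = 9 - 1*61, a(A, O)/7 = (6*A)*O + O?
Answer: -23340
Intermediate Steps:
a(A, O) = 7*O + 42*A*O (a(A, O) = 7*((6*A)*O + O) = 7*(6*A*O + O) = 7*(O + 6*A*O) = 7*O + 42*A*O)
c(J) = 5*J²/2 (c(J) = -J*J*(-5)/2 = -J²*(-5)/2 = -(-5)*J²/2 = 5*J²/2)
Q = -52 (Q = 9 - 61 = -52)
a(9, -12) + c(12)*Q = 7*(-12)*(1 + 6*9) + ((5/2)*12²)*(-52) = 7*(-12)*(1 + 54) + ((5/2)*144)*(-52) = 7*(-12)*55 + 360*(-52) = -4620 - 18720 = -23340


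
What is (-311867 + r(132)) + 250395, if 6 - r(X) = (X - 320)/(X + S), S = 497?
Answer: -38661926/629 ≈ -61466.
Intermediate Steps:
r(X) = 6 - (-320 + X)/(497 + X) (r(X) = 6 - (X - 320)/(X + 497) = 6 - (-320 + X)/(497 + X))
(-311867 + r(132)) + 250395 = (-311867 + (3302 + 5*132)/(497 + 132)) + 250395 = (-311867 + (3302 + 660)/629) + 250395 = (-311867 + (1/629)*3962) + 250395 = (-311867 + 3962/629) + 250395 = -196160381/629 + 250395 = -38661926/629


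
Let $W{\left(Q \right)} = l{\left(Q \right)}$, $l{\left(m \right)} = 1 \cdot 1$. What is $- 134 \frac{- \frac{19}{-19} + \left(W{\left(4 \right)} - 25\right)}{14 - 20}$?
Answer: $- \frac{1541}{3} \approx -513.67$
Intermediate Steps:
$l{\left(m \right)} = 1$
$W{\left(Q \right)} = 1$
$- 134 \frac{- \frac{19}{-19} + \left(W{\left(4 \right)} - 25\right)}{14 - 20} = - 134 \frac{- \frac{19}{-19} + \left(1 - 25\right)}{14 - 20} = - 134 \frac{\left(-19\right) \left(- \frac{1}{19}\right) - 24}{-6} = - 134 \left(1 - 24\right) \left(- \frac{1}{6}\right) = - 134 \left(\left(-23\right) \left(- \frac{1}{6}\right)\right) = \left(-134\right) \frac{23}{6} = - \frac{1541}{3}$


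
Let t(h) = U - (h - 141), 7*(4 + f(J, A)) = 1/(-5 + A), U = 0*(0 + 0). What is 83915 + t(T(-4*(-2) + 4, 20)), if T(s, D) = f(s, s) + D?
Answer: 4117959/49 ≈ 84040.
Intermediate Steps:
U = 0 (U = 0*0 = 0)
f(J, A) = -4 + 1/(7*(-5 + A))
T(s, D) = D + (141 - 28*s)/(7*(-5 + s)) (T(s, D) = (141 - 28*s)/(7*(-5 + s)) + D = D + (141 - 28*s)/(7*(-5 + s)))
t(h) = 141 - h (t(h) = 0 - (h - 141) = 0 - (-141 + h) = 0 + (141 - h) = 141 - h)
83915 + t(T(-4*(-2) + 4, 20)) = 83915 + (141 - (141/7 - 4*(-4*(-2) + 4) + 20*(-5 + (-4*(-2) + 4)))/(-5 + (-4*(-2) + 4))) = 83915 + (141 - (141/7 - 4*(8 + 4) + 20*(-5 + (8 + 4)))/(-5 + (8 + 4))) = 83915 + (141 - (141/7 - 4*12 + 20*(-5 + 12))/(-5 + 12)) = 83915 + (141 - (141/7 - 48 + 20*7)/7) = 83915 + (141 - (141/7 - 48 + 140)/7) = 83915 + (141 - 785/(7*7)) = 83915 + (141 - 1*785/49) = 83915 + (141 - 785/49) = 83915 + 6124/49 = 4117959/49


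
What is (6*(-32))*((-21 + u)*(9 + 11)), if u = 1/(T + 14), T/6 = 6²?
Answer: 1854336/23 ≈ 80623.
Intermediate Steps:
T = 216 (T = 6*6² = 6*36 = 216)
u = 1/230 (u = 1/(216 + 14) = 1/230 ≈ 0.0043478)
(6*(-32))*((-21 + u)*(9 + 11)) = (6*(-32))*((-21 + 1/230)*(9 + 11)) = -(-463584)*20/115 = -192*(-9658/23) = 1854336/23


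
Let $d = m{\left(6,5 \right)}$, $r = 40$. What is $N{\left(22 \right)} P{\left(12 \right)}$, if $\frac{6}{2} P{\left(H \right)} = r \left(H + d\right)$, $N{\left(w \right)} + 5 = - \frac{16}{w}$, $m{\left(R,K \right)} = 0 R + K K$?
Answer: $- \frac{31080}{11} \approx -2825.5$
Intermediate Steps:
$m{\left(R,K \right)} = K^{2}$ ($m{\left(R,K \right)} = 0 + K^{2} = K^{2}$)
$d = 25$ ($d = 5^{2} = 25$)
$N{\left(w \right)} = -5 - \frac{16}{w}$
$P{\left(H \right)} = \frac{1000}{3} + \frac{40 H}{3}$ ($P{\left(H \right)} = \frac{40 \left(H + 25\right)}{3} = \frac{40 \left(25 + H\right)}{3} = \frac{1000 + 40 H}{3} = \frac{1000}{3} + \frac{40 H}{3}$)
$N{\left(22 \right)} P{\left(12 \right)} = \left(-5 - \frac{16}{22}\right) \left(\frac{1000}{3} + \frac{40}{3} \cdot 12\right) = \left(-5 - \frac{8}{11}\right) \left(\frac{1000}{3} + 160\right) = \left(-5 - \frac{8}{11}\right) \frac{1480}{3} = \left(- \frac{63}{11}\right) \frac{1480}{3} = - \frac{31080}{11}$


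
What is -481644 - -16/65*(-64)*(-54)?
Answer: -31251564/65 ≈ -4.8079e+5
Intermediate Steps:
-481644 - -16/65*(-64)*(-54) = -481644 - -16*1/65*(-64)*(-54) = -481644 - (-16/65*(-64))*(-54) = -481644 - 1024*(-54)/65 = -481644 - 1*(-55296/65) = -481644 + 55296/65 = -31251564/65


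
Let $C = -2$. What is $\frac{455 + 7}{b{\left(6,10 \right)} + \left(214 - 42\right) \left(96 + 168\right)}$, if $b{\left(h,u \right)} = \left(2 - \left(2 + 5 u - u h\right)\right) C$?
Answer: $\frac{33}{3242} \approx 0.010179$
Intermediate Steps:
$b{\left(h,u \right)} = 10 u - 2 h u$ ($b{\left(h,u \right)} = \left(2 - \left(2 + 5 u - u h\right)\right) \left(-2\right) = \left(2 - \left(2 + 5 u - h u\right)\right) \left(-2\right) = \left(- 5 u + h u\right) \left(-2\right) = 10 u - 2 h u$)
$\frac{455 + 7}{b{\left(6,10 \right)} + \left(214 - 42\right) \left(96 + 168\right)} = \frac{455 + 7}{2 \cdot 10 \left(5 - 6\right) + \left(214 - 42\right) \left(96 + 168\right)} = \frac{462}{2 \cdot 10 \left(5 - 6\right) + 172 \cdot 264} = \frac{462}{2 \cdot 10 \left(-1\right) + 45408} = \frac{462}{-20 + 45408} = \frac{462}{45388} = 462 \cdot \frac{1}{45388} = \frac{33}{3242}$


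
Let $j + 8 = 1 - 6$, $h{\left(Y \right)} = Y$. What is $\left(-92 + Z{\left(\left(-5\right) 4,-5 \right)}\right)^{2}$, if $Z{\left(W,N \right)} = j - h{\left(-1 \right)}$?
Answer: $10816$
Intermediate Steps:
$j = -13$ ($j = -8 + \left(1 - 6\right) = -8 - 5 = -13$)
$Z{\left(W,N \right)} = -12$ ($Z{\left(W,N \right)} = -13 - -1 = -13 + 1 = -12$)
$\left(-92 + Z{\left(\left(-5\right) 4,-5 \right)}\right)^{2} = \left(-92 - 12\right)^{2} = \left(-104\right)^{2} = 10816$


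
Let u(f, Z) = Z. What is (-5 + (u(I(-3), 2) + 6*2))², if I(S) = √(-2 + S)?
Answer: 81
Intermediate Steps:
(-5 + (u(I(-3), 2) + 6*2))² = (-5 + (2 + 6*2))² = (-5 + (2 + 12))² = (-5 + 14)² = 9² = 81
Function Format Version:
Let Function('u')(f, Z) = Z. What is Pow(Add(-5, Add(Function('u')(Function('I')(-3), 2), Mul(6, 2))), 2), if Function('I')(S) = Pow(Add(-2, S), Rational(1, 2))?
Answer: 81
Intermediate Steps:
Pow(Add(-5, Add(Function('u')(Function('I')(-3), 2), Mul(6, 2))), 2) = Pow(Add(-5, Add(2, Mul(6, 2))), 2) = Pow(Add(-5, Add(2, 12)), 2) = Pow(Add(-5, 14), 2) = Pow(9, 2) = 81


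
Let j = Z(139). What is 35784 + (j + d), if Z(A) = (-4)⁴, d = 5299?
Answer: 41339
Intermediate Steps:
Z(A) = 256
j = 256
35784 + (j + d) = 35784 + (256 + 5299) = 35784 + 5555 = 41339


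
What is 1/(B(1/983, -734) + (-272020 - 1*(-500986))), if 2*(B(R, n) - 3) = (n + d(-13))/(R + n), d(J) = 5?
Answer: 53446/12237503715 ≈ 4.3674e-6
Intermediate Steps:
B(R, n) = 3 + (5 + n)/(2*(R + n)) (B(R, n) = 3 + ((n + 5)/(R + n))/2 = 3 + ((5 + n)/(R + n))/2 = 3 + (5 + n)/(2*(R + n)))
1/(B(1/983, -734) + (-272020 - 1*(-500986))) = 1/((5 + 6/983 + 7*(-734))/(2*(1/983 - 734)) + (-272020 - 1*(-500986))) = 1/((5 + 6*(1/983) - 5138)/(2*(1/983 - 734)) + (-272020 + 500986)) = 1/((5 + 6/983 - 5138)/(2*(-721521/983)) + 228966) = 1/((½)*(-983/721521)*(-5045733/983) + 228966) = 1/(186879/53446 + 228966) = 1/(12237503715/53446) = 53446/12237503715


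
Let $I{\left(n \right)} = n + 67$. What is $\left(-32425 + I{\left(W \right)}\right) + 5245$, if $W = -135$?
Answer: $-27248$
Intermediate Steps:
$I{\left(n \right)} = 67 + n$
$\left(-32425 + I{\left(W \right)}\right) + 5245 = \left(-32425 + \left(67 - 135\right)\right) + 5245 = \left(-32425 - 68\right) + 5245 = -32493 + 5245 = -27248$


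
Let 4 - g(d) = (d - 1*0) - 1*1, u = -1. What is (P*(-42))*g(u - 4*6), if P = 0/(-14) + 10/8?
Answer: -1575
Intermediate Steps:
P = 5/4 (P = 0*(-1/14) + 10*(1/8) = 0 + 5/4 = 5/4 ≈ 1.2500)
g(d) = 5 - d (g(d) = 4 - ((d - 1*0) - 1*1) = 4 - ((d + 0) - 1) = 4 - (d - 1) = 4 - (-1 + d) = 4 + (1 - d) = 5 - d)
(P*(-42))*g(u - 4*6) = ((5/4)*(-42))*(5 - (-1 - 4*6)) = -105*(5 - (-1 - 24))/2 = -105*(5 - 1*(-25))/2 = -105*(5 + 25)/2 = -105/2*30 = -1575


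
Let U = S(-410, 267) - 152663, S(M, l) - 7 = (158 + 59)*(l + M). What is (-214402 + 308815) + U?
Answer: -89274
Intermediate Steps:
S(M, l) = 7 + 217*M + 217*l (S(M, l) = 7 + (158 + 59)*(l + M) = 7 + 217*(M + l) = 7 + (217*M + 217*l) = 7 + 217*M + 217*l)
U = -183687 (U = (7 + 217*(-410) + 217*267) - 152663 = (7 - 88970 + 57939) - 152663 = -31024 - 152663 = -183687)
(-214402 + 308815) + U = (-214402 + 308815) - 183687 = 94413 - 183687 = -89274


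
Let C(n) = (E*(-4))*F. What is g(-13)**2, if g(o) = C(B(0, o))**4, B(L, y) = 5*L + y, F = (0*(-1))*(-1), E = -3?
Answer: 0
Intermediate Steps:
F = 0 (F = 0*(-1) = 0)
B(L, y) = y + 5*L
C(n) = 0 (C(n) = -3*(-4)*0 = 12*0 = 0)
g(o) = 0 (g(o) = 0**4 = 0)
g(-13)**2 = 0**2 = 0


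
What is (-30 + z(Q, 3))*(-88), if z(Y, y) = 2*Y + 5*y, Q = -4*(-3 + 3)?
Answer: 1320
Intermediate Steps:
Q = 0 (Q = -4*0 = 0)
(-30 + z(Q, 3))*(-88) = (-30 + (2*0 + 5*3))*(-88) = (-30 + (0 + 15))*(-88) = (-30 + 15)*(-88) = -15*(-88) = 1320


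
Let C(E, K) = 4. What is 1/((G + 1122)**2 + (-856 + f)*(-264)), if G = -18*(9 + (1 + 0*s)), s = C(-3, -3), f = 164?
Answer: 1/1070052 ≈ 9.3453e-7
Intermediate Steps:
s = 4
G = -180 (G = -18*(9 + (1 + 0*4)) = -18*(9 + (1 + 0)) = -18*(9 + 1) = -18*10 = -180)
1/((G + 1122)**2 + (-856 + f)*(-264)) = 1/((-180 + 1122)**2 + (-856 + 164)*(-264)) = 1/(942**2 - 692*(-264)) = 1/(887364 + 182688) = 1/1070052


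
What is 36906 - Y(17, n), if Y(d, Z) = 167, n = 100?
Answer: 36739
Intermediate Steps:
36906 - Y(17, n) = 36906 - 1*167 = 36906 - 167 = 36739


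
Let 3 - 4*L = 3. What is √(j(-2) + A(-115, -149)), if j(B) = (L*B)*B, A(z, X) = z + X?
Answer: 2*I*√66 ≈ 16.248*I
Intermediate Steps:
L = 0 (L = ¾ - ¼*3 = ¾ - ¾ = 0)
A(z, X) = X + z
j(B) = 0 (j(B) = (0*B)*B = 0*B = 0)
√(j(-2) + A(-115, -149)) = √(0 + (-149 - 115)) = √(0 - 264) = √(-264) = 2*I*√66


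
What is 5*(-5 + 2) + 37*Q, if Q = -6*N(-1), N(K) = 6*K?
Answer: 1317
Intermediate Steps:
Q = 36 (Q = -36*(-1) = -6*(-6) = 36)
5*(-5 + 2) + 37*Q = 5*(-5 + 2) + 37*36 = 5*(-3) + 1332 = -15 + 1332 = 1317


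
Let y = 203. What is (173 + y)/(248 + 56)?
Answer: 47/38 ≈ 1.2368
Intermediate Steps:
(173 + y)/(248 + 56) = (173 + 203)/(248 + 56) = 376/304 = 376*(1/304) = 47/38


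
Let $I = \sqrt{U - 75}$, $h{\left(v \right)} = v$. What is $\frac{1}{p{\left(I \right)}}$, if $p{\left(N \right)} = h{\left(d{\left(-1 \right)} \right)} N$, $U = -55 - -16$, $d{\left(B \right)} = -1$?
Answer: $\frac{i \sqrt{114}}{114} \approx 0.093659 i$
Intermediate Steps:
$U = -39$ ($U = -55 + 16 = -39$)
$I = i \sqrt{114}$ ($I = \sqrt{-39 - 75} = \sqrt{-114} = i \sqrt{114} \approx 10.677 i$)
$p{\left(N \right)} = - N$
$\frac{1}{p{\left(I \right)}} = \frac{1}{\left(-1\right) i \sqrt{114}} = \frac{i \sqrt{114}}{114}$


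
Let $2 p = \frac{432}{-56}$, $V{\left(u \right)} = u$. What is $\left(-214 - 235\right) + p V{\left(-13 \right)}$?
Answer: $- \frac{2792}{7} \approx -398.86$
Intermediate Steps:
$p = - \frac{27}{7}$ ($p = \frac{432 \frac{1}{-56}}{2} = \frac{432 \left(- \frac{1}{56}\right)}{2} = \frac{1}{2} \left(- \frac{54}{7}\right) = - \frac{27}{7} \approx -3.8571$)
$\left(-214 - 235\right) + p V{\left(-13 \right)} = \left(-214 - 235\right) - - \frac{351}{7} = \left(-214 - 235\right) + \frac{351}{7} = -449 + \frac{351}{7} = - \frac{2792}{7}$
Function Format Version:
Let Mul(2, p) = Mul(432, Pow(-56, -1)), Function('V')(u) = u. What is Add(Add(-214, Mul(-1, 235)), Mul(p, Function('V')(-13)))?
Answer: Rational(-2792, 7) ≈ -398.86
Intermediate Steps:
p = Rational(-27, 7) (p = Mul(Rational(1, 2), Mul(432, Pow(-56, -1))) = Mul(Rational(1, 2), Mul(432, Rational(-1, 56))) = Mul(Rational(1, 2), Rational(-54, 7)) = Rational(-27, 7) ≈ -3.8571)
Add(Add(-214, Mul(-1, 235)), Mul(p, Function('V')(-13))) = Add(Add(-214, Mul(-1, 235)), Mul(Rational(-27, 7), -13)) = Add(Add(-214, -235), Rational(351, 7)) = Add(-449, Rational(351, 7)) = Rational(-2792, 7)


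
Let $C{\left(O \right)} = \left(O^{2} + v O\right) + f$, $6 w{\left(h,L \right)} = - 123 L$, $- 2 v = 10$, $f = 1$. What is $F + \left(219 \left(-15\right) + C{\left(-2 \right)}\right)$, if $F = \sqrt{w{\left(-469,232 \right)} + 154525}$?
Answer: $-2883$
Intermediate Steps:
$v = -5$ ($v = \left(- \frac{1}{2}\right) 10 = -5$)
$w{\left(h,L \right)} = - \frac{41 L}{2}$ ($w{\left(h,L \right)} = \frac{\left(-123\right) L}{6} = - \frac{41 L}{2}$)
$F = 387$ ($F = \sqrt{\left(- \frac{41}{2}\right) 232 + 154525} = \sqrt{-4756 + 154525} = \sqrt{149769} = 387$)
$C{\left(O \right)} = 1 + O^{2} - 5 O$ ($C{\left(O \right)} = \left(O^{2} - 5 O\right) + 1 = 1 + O^{2} - 5 O$)
$F + \left(219 \left(-15\right) + C{\left(-2 \right)}\right) = 387 + \left(219 \left(-15\right) + \left(1 + \left(-2\right)^{2} - -10\right)\right) = 387 + \left(-3285 + \left(1 + 4 + 10\right)\right) = 387 + \left(-3285 + 15\right) = 387 - 3270 = -2883$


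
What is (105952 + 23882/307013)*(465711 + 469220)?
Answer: 30412057538327198/307013 ≈ 9.9058e+10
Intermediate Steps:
(105952 + 23882/307013)*(465711 + 469220) = (105952 + 23882*(1/307013))*934931 = (105952 + 23882/307013)*934931 = (32528665258/307013)*934931 = 30412057538327198/307013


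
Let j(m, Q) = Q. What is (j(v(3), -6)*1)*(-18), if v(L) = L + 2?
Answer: 108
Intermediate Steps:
v(L) = 2 + L
(j(v(3), -6)*1)*(-18) = -6*1*(-18) = -6*(-18) = 108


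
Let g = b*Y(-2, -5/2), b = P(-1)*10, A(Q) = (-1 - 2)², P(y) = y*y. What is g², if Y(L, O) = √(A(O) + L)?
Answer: 700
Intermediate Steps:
P(y) = y²
A(Q) = 9 (A(Q) = (-3)² = 9)
Y(L, O) = √(9 + L)
b = 10 (b = (-1)²*10 = 1*10 = 10)
g = 10*√7 (g = 10*√(9 - 2) = 10*√7 ≈ 26.458)
g² = (10*√7)² = 700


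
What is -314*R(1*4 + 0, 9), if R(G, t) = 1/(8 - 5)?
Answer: -314/3 ≈ -104.67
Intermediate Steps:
R(G, t) = 1/3
-314*R(1*4 + 0, 9) = -314*1/3 = -314/3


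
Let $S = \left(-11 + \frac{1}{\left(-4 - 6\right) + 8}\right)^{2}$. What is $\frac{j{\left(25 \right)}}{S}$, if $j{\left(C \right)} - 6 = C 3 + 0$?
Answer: $\frac{324}{529} \approx 0.61248$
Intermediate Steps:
$j{\left(C \right)} = 6 + 3 C$ ($j{\left(C \right)} = 6 + \left(C 3 + 0\right) = 6 + \left(3 C + 0\right) = 6 + 3 C$)
$S = \frac{529}{4}$ ($S = \left(-11 + \frac{1}{\left(-4 - 6\right) + 8}\right)^{2} = \left(-11 + \frac{1}{-10 + 8}\right)^{2} = \left(-11 + \frac{1}{-2}\right)^{2} = \left(-11 - \frac{1}{2}\right)^{2} = \left(- \frac{23}{2}\right)^{2} = \frac{529}{4} \approx 132.25$)
$\frac{j{\left(25 \right)}}{S} = \frac{6 + 3 \cdot 25}{\frac{529}{4}} = \left(6 + 75\right) \frac{4}{529} = 81 \cdot \frac{4}{529} = \frac{324}{529}$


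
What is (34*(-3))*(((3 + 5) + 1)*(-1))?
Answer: 918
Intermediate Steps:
(34*(-3))*(((3 + 5) + 1)*(-1)) = -102*(8 + 1)*(-1) = -918*(-1) = -102*(-9) = 918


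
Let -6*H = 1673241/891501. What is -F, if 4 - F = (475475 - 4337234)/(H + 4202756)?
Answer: -36859611203578/7493521795765 ≈ -4.9189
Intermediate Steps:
H = -557747/1783002 (H = -557747/(2*891501) = -1/6*557747/297167 = -557747/1783002 ≈ -0.31281)
F = 36859611203578/7493521795765 (F = 4 - (475475 - 4337234)/(-557747/1783002 + 4202756) = 4 - (-3861759)/7493521795765/1783002 = 4 - (-3861759)*1783002/7493521795765 = 4 - 1*(-6885524020518/7493521795765) = 4 + 6885524020518/7493521795765 = 36859611203578/7493521795765 ≈ 4.9189)
-F = -1*36859611203578/7493521795765 = -36859611203578/7493521795765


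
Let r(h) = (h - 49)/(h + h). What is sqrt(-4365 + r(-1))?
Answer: 2*I*sqrt(1085) ≈ 65.879*I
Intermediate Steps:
r(h) = (-49 + h)/(2*h) (r(h) = (-49 + h)/((2*h)) = (-49 + h)*(1/(2*h)) = (-49 + h)/(2*h))
sqrt(-4365 + r(-1)) = sqrt(-4365 + (1/2)*(-49 - 1)/(-1)) = sqrt(-4365 + (1/2)*(-1)*(-50)) = sqrt(-4365 + 25) = sqrt(-4340) = 2*I*sqrt(1085)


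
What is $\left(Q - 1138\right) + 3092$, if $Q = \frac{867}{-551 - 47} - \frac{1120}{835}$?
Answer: $\frac{194859423}{99866} \approx 1951.2$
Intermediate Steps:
$Q = - \frac{278741}{99866}$ ($Q = \frac{867}{-598} - \frac{224}{167} = 867 \left(- \frac{1}{598}\right) - \frac{224}{167} = - \frac{867}{598} - \frac{224}{167} = - \frac{278741}{99866} \approx -2.7911$)
$\left(Q - 1138\right) + 3092 = \left(- \frac{278741}{99866} - 1138\right) + 3092 = - \frac{113926249}{99866} + 3092 = \frac{194859423}{99866}$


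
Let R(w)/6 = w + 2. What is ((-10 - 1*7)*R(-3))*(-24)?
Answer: -2448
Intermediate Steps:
R(w) = 12 + 6*w (R(w) = 6*(w + 2) = 6*(2 + w) = 12 + 6*w)
((-10 - 1*7)*R(-3))*(-24) = ((-10 - 1*7)*(12 + 6*(-3)))*(-24) = ((-10 - 7)*(12 - 18))*(-24) = -17*(-6)*(-24) = 102*(-24) = -2448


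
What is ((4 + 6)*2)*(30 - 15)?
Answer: 300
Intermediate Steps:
((4 + 6)*2)*(30 - 15) = (10*2)*15 = 20*15 = 300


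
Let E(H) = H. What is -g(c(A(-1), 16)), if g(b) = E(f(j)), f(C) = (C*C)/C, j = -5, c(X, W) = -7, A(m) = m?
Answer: 5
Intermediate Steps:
f(C) = C (f(C) = C²/C = C)
g(b) = -5
-g(c(A(-1), 16)) = -1*(-5) = 5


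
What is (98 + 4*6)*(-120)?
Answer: -14640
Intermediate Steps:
(98 + 4*6)*(-120) = (98 + 24)*(-120) = 122*(-120) = -14640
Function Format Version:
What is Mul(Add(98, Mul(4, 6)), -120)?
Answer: -14640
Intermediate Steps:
Mul(Add(98, Mul(4, 6)), -120) = Mul(Add(98, 24), -120) = Mul(122, -120) = -14640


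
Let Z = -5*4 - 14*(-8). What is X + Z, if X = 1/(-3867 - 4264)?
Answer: 748051/8131 ≈ 92.000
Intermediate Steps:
X = -1/8131 (X = 1/(-8131) = -1/8131 ≈ -0.00012299)
Z = 92 (Z = -20 + 112 = 92)
X + Z = -1/8131 + 92 = 748051/8131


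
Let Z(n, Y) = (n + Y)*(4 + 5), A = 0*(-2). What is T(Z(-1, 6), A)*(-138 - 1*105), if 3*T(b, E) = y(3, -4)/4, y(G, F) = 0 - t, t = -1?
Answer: -81/4 ≈ -20.250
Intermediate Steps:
y(G, F) = 1 (y(G, F) = 0 - 1*(-1) = 0 + 1 = 1)
A = 0
Z(n, Y) = 9*Y + 9*n (Z(n, Y) = (Y + n)*9 = 9*Y + 9*n)
T(b, E) = 1/12 (T(b, E) = (1/4)/3 = (1*(¼))/3 = (⅓)*(¼) = 1/12)
T(Z(-1, 6), A)*(-138 - 1*105) = (-138 - 1*105)/12 = (-138 - 105)/12 = (1/12)*(-243) = -81/4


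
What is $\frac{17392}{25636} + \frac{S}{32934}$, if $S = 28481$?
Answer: $\frac{325731761}{211074006} \approx 1.5432$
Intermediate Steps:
$\frac{17392}{25636} + \frac{S}{32934} = \frac{17392}{25636} + \frac{28481}{32934} = 17392 \cdot \frac{1}{25636} + 28481 \cdot \frac{1}{32934} = \frac{4348}{6409} + \frac{28481}{32934} = \frac{325731761}{211074006}$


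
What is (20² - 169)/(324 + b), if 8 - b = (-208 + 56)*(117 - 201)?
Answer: -231/12436 ≈ -0.018575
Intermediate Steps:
b = -12760 (b = 8 - (-208 + 56)*(117 - 201) = 8 - (-152)*(-84) = 8 - 1*12768 = 8 - 12768 = -12760)
(20² - 169)/(324 + b) = (20² - 169)/(324 - 12760) = (400 - 169)/(-12436) = 231*(-1/12436) = -231/12436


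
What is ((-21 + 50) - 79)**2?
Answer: 2500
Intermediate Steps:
((-21 + 50) - 79)**2 = (29 - 79)**2 = (-50)**2 = 2500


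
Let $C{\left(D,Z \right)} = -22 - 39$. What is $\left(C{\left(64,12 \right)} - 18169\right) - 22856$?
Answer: $-41086$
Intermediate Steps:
$C{\left(D,Z \right)} = -61$ ($C{\left(D,Z \right)} = -22 - 39 = -61$)
$\left(C{\left(64,12 \right)} - 18169\right) - 22856 = \left(-61 - 18169\right) - 22856 = -18230 - 22856 = -41086$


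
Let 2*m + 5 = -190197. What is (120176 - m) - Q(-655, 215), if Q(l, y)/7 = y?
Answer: 213772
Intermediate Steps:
m = -95101 (m = -5/2 + (1/2)*(-190197) = -5/2 - 190197/2 = -95101)
Q(l, y) = 7*y
(120176 - m) - Q(-655, 215) = (120176 - 1*(-95101)) - 7*215 = (120176 + 95101) - 1*1505 = 215277 - 1505 = 213772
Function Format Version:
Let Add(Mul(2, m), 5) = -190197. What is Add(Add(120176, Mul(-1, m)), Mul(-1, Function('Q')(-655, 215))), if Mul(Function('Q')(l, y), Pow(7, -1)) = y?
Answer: 213772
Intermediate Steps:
m = -95101 (m = Add(Rational(-5, 2), Mul(Rational(1, 2), -190197)) = Add(Rational(-5, 2), Rational(-190197, 2)) = -95101)
Function('Q')(l, y) = Mul(7, y)
Add(Add(120176, Mul(-1, m)), Mul(-1, Function('Q')(-655, 215))) = Add(Add(120176, Mul(-1, -95101)), Mul(-1, Mul(7, 215))) = Add(Add(120176, 95101), Mul(-1, 1505)) = Add(215277, -1505) = 213772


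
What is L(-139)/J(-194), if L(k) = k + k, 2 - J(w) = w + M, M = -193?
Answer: -278/389 ≈ -0.71465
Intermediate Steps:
J(w) = 195 - w (J(w) = 2 - (w - 193) = 2 - (-193 + w) = 2 + (193 - w) = 195 - w)
L(k) = 2*k
L(-139)/J(-194) = (2*(-139))/(195 - 1*(-194)) = -278/(195 + 194) = -278/389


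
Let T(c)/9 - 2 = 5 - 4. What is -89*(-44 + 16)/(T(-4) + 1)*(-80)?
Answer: -7120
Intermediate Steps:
T(c) = 27 (T(c) = 18 + 9*(5 - 4) = 18 + 9*1 = 18 + 9 = 27)
-89*(-44 + 16)/(T(-4) + 1)*(-80) = -89*(-44 + 16)/(27 + 1)*(-80) = -(-2492)/28*(-80) = -89*(-1)*(-80) = 89*(-80) = -7120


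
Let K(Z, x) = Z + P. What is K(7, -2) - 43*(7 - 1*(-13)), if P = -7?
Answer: -860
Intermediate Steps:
K(Z, x) = -7 + Z (K(Z, x) = Z - 7 = -7 + Z)
K(7, -2) - 43*(7 - 1*(-13)) = (-7 + 7) - 43*(7 - 1*(-13)) = 0 - 43*(7 + 13) = 0 - 43*20 = 0 - 860 = -860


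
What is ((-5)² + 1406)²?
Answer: 2047761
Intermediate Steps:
((-5)² + 1406)² = (25 + 1406)² = 1431² = 2047761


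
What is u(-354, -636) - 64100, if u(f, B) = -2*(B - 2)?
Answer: -62824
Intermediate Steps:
u(f, B) = 4 - 2*B (u(f, B) = -2*(-2 + B) = 4 - 2*B)
u(-354, -636) - 64100 = (4 - 2*(-636)) - 64100 = (4 + 1272) - 64100 = 1276 - 64100 = -62824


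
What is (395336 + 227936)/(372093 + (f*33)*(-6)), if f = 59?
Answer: 623272/360411 ≈ 1.7293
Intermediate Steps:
(395336 + 227936)/(372093 + (f*33)*(-6)) = (395336 + 227936)/(372093 + (59*33)*(-6)) = 623272/(372093 + 1947*(-6)) = 623272/(372093 - 11682) = 623272/360411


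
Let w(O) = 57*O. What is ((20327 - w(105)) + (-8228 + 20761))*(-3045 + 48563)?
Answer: 1223296250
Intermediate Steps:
((20327 - w(105)) + (-8228 + 20761))*(-3045 + 48563) = ((20327 - 57*105) + (-8228 + 20761))*(-3045 + 48563) = ((20327 - 1*5985) + 12533)*45518 = ((20327 - 5985) + 12533)*45518 = (14342 + 12533)*45518 = 26875*45518 = 1223296250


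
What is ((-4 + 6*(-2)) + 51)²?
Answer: 1225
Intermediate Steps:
((-4 + 6*(-2)) + 51)² = ((-4 - 12) + 51)² = (-16 + 51)² = 35² = 1225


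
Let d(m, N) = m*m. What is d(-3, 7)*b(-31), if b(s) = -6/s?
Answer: 54/31 ≈ 1.7419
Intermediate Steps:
d(m, N) = m²
d(-3, 7)*b(-31) = (-3)²*(-6/(-31)) = 9*(-6*(-1/31)) = 9*(6/31) = 54/31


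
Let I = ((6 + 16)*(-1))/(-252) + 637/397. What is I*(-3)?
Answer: -84629/16674 ≈ -5.0755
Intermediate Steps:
I = 84629/50022 (I = (22*(-1))*(-1/252) + 637*(1/397) = -22*(-1/252) + 637/397 = 11/126 + 637/397 = 84629/50022 ≈ 1.6918)
I*(-3) = (84629/50022)*(-3) = -84629/16674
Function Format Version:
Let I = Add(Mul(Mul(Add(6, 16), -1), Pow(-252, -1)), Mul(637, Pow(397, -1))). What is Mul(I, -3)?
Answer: Rational(-84629, 16674) ≈ -5.0755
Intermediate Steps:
I = Rational(84629, 50022) (I = Add(Mul(Mul(22, -1), Rational(-1, 252)), Mul(637, Rational(1, 397))) = Add(Mul(-22, Rational(-1, 252)), Rational(637, 397)) = Add(Rational(11, 126), Rational(637, 397)) = Rational(84629, 50022) ≈ 1.6918)
Mul(I, -3) = Mul(Rational(84629, 50022), -3) = Rational(-84629, 16674)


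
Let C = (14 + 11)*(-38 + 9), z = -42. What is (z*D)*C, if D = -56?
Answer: -1705200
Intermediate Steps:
C = -725 (C = 25*(-29) = -725)
(z*D)*C = -42*(-56)*(-725) = 2352*(-725) = -1705200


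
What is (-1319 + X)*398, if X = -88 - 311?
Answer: -683764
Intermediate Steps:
X = -399
(-1319 + X)*398 = (-1319 - 399)*398 = -1718*398 = -683764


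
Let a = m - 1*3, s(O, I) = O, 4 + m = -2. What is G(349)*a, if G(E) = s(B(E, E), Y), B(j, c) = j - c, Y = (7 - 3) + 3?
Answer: 0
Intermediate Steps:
m = -6 (m = -4 - 2 = -6)
Y = 7 (Y = 4 + 3 = 7)
G(E) = 0 (G(E) = E - E = 0)
a = -9 (a = -6 - 1*3 = -6 - 3 = -9)
G(349)*a = 0*(-9) = 0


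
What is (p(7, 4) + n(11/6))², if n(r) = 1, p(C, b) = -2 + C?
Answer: 36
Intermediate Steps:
(p(7, 4) + n(11/6))² = ((-2 + 7) + 1)² = (5 + 1)² = 6² = 36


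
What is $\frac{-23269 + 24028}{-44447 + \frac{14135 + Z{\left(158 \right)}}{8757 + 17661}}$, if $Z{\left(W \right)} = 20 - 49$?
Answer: $- \frac{3341877}{195697790} \approx -0.017077$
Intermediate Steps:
$Z{\left(W \right)} = -29$ ($Z{\left(W \right)} = 20 - 49 = -29$)
$\frac{-23269 + 24028}{-44447 + \frac{14135 + Z{\left(158 \right)}}{8757 + 17661}} = \frac{-23269 + 24028}{-44447 + \frac{14135 - 29}{8757 + 17661}} = \frac{759}{-44447 + \frac{14106}{26418}} = \frac{759}{-44447 + 14106 \cdot \frac{1}{26418}} = \frac{759}{-44447 + \frac{2351}{4403}} = \frac{759}{- \frac{195697790}{4403}} = 759 \left(- \frac{4403}{195697790}\right) = - \frac{3341877}{195697790}$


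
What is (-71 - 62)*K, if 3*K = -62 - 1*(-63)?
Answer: -133/3 ≈ -44.333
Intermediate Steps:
K = 1/3 (K = (-62 - 1*(-63))/3 = (-62 + 63)/3 = (1/3)*1 = 1/3 ≈ 0.33333)
(-71 - 62)*K = (-71 - 62)*(1/3) = -133*1/3 = -133/3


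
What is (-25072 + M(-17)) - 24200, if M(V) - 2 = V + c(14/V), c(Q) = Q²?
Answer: -14243747/289 ≈ -49286.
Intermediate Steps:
M(V) = 2 + V + 196/V² (M(V) = 2 + (V + (14/V)²) = 2 + (V + 196/V²) = 2 + V + 196/V²)
(-25072 + M(-17)) - 24200 = (-25072 + (2 - 17 + 196/(-17)²)) - 24200 = (-25072 + (2 - 17 + 196*(1/289))) - 24200 = (-25072 + (2 - 17 + 196/289)) - 24200 = (-25072 - 4139/289) - 24200 = -7249947/289 - 24200 = -14243747/289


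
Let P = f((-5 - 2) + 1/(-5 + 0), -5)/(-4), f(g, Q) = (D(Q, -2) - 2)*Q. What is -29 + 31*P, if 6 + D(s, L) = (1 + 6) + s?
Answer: -523/2 ≈ -261.50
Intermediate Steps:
D(s, L) = 1 + s (D(s, L) = -6 + ((1 + 6) + s) = -6 + (7 + s) = 1 + s)
f(g, Q) = Q*(-1 + Q) (f(g, Q) = ((1 + Q) - 2)*Q = (-1 + Q)*Q = Q*(-1 + Q))
P = -15/2 (P = -5*(-1 - 5)/(-4) = -5*(-6)*(-¼) = 30*(-¼) = -15/2 ≈ -7.5000)
-29 + 31*P = -29 + 31*(-15/2) = -29 - 465/2 = -523/2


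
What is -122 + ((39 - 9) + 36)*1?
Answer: -56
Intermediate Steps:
-122 + ((39 - 9) + 36)*1 = -122 + (30 + 36)*1 = -122 + 66*1 = -122 + 66 = -56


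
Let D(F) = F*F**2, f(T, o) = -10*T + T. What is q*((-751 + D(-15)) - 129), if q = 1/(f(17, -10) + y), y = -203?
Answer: 4255/356 ≈ 11.952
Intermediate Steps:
f(T, o) = -9*T
D(F) = F**3
q = -1/356 (q = 1/(-9*17 - 203) = 1/(-153 - 203) = 1/(-356) = -1/356 ≈ -0.0028090)
q*((-751 + D(-15)) - 129) = -((-751 + (-15)**3) - 129)/356 = -((-751 - 3375) - 129)/356 = -(-4126 - 129)/356 = -1/356*(-4255) = 4255/356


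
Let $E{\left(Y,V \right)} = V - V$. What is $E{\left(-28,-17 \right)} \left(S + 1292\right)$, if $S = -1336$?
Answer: $0$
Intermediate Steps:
$E{\left(Y,V \right)} = 0$
$E{\left(-28,-17 \right)} \left(S + 1292\right) = 0 \left(-1336 + 1292\right) = 0 \left(-44\right) = 0$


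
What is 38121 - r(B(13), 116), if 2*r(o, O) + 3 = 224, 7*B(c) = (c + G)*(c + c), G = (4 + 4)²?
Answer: 76021/2 ≈ 38011.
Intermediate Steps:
G = 64 (G = 8² = 64)
B(c) = 2*c*(64 + c)/7 (B(c) = ((c + 64)*(c + c))/7 = ((64 + c)*(2*c))/7 = (2*c*(64 + c))/7 = 2*c*(64 + c)/7)
r(o, O) = 221/2 (r(o, O) = -3/2 + (½)*224 = -3/2 + 112 = 221/2)
38121 - r(B(13), 116) = 38121 - 1*221/2 = 38121 - 221/2 = 76021/2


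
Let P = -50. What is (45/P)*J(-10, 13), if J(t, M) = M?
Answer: -117/10 ≈ -11.700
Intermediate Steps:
(45/P)*J(-10, 13) = (45/(-50))*13 = (45*(-1/50))*13 = -9/10*13 = -117/10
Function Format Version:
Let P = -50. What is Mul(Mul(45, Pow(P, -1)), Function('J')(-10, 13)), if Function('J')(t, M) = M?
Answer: Rational(-117, 10) ≈ -11.700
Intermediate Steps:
Mul(Mul(45, Pow(P, -1)), Function('J')(-10, 13)) = Mul(Mul(45, Pow(-50, -1)), 13) = Mul(Mul(45, Rational(-1, 50)), 13) = Mul(Rational(-9, 10), 13) = Rational(-117, 10)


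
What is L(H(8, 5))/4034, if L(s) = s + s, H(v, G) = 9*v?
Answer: 72/2017 ≈ 0.035697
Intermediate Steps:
L(s) = 2*s
L(H(8, 5))/4034 = (2*(9*8))/4034 = (2*72)*(1/4034) = 144*(1/4034) = 72/2017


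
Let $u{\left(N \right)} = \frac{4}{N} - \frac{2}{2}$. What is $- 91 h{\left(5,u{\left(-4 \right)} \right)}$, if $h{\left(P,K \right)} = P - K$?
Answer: $-637$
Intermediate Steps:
$u{\left(N \right)} = -1 + \frac{4}{N}$ ($u{\left(N \right)} = \frac{4}{N} - 1 = -1 + \frac{4}{N}$)
$- 91 h{\left(5,u{\left(-4 \right)} \right)} = - 91 \left(5 - \frac{4 - -4}{-4}\right) = - 91 \left(5 - - \frac{4 + 4}{4}\right) = - 91 \left(5 - \left(- \frac{1}{4}\right) 8\right) = - 91 \left(5 - -2\right) = - 91 \left(5 + 2\right) = \left(-91\right) 7 = -637$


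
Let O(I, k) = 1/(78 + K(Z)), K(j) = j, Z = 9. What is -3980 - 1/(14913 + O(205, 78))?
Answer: -5163779447/1297432 ≈ -3980.0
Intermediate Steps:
O(I, k) = 1/87 (O(I, k) = 1/(78 + 9) = 1/87)
-3980 - 1/(14913 + O(205, 78)) = -3980 - 1/(14913 + 1/87) = -3980 - 1/1297432/87 = -3980 - 1*87/1297432 = -3980 - 87/1297432 = -5163779447/1297432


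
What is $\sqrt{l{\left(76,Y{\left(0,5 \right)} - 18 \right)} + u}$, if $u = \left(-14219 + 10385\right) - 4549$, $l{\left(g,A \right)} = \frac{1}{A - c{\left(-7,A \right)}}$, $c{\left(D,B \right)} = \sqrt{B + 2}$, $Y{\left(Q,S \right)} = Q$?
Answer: $\frac{\sqrt{-242270230 + 340 i}}{170} \approx 6.4247 \cdot 10^{-5} + 91.559 i$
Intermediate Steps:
$c{\left(D,B \right)} = \sqrt{2 + B}$
$l{\left(g,A \right)} = \frac{1}{A - \sqrt{2 + A}}$
$u = -8383$ ($u = -3834 - 4549 = -8383$)
$\sqrt{l{\left(76,Y{\left(0,5 \right)} - 18 \right)} + u} = \sqrt{\frac{1}{\left(0 - 18\right) - \sqrt{2 + \left(0 - 18\right)}} - 8383} = \sqrt{\frac{1}{-18 - \sqrt{2 - 18}} - 8383} = \sqrt{\frac{1}{-18 - \sqrt{-16}} - 8383} = \sqrt{\frac{1}{-18 - 4 i} - 8383} = \sqrt{\frac{-18 + 4 i}{340} - 8383} = \sqrt{-8383 + \frac{-18 + 4 i}{340}}$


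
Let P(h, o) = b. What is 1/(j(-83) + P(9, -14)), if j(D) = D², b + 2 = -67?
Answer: 1/6820 ≈ 0.00014663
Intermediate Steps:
b = -69 (b = -2 - 67 = -69)
P(h, o) = -69
1/(j(-83) + P(9, -14)) = 1/((-83)² - 69) = 1/(6889 - 69) = 1/6820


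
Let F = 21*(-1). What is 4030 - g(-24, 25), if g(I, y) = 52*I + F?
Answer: 5299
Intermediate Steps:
F = -21
g(I, y) = -21 + 52*I (g(I, y) = 52*I - 21 = -21 + 52*I)
4030 - g(-24, 25) = 4030 - (-21 + 52*(-24)) = 4030 - (-21 - 1248) = 4030 - 1*(-1269) = 4030 + 1269 = 5299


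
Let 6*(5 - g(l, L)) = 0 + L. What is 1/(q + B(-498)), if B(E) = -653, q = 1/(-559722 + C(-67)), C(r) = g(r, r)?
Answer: -3358235/2192927461 ≈ -0.0015314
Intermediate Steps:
g(l, L) = 5 - L/6 (g(l, L) = 5 - (0 + L)/6 = 5 - L/6)
C(r) = 5 - r/6
q = -6/3358235 (q = 1/(-559722 + (5 - 1/6*(-67))) = 1/(-559722 + (5 + 67/6)) = 1/(-559722 + 97/6) = 1/(-3358235/6) = -6/3358235 ≈ -1.7867e-6)
1/(q + B(-498)) = 1/(-6/3358235 - 653) = 1/(-2192927461/3358235) = -3358235/2192927461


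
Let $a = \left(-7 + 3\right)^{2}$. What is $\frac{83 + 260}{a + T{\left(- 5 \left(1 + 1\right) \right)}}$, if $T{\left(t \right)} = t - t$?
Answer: $\frac{343}{16} \approx 21.438$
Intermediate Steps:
$a = 16$ ($a = \left(-4\right)^{2} = 16$)
$T{\left(t \right)} = 0$
$\frac{83 + 260}{a + T{\left(- 5 \left(1 + 1\right) \right)}} = \frac{83 + 260}{16 + 0} = \frac{343}{16}$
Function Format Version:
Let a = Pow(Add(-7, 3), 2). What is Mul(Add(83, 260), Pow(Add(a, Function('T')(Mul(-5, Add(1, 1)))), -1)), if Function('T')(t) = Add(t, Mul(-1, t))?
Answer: Rational(343, 16) ≈ 21.438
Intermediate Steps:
a = 16 (a = Pow(-4, 2) = 16)
Function('T')(t) = 0
Mul(Add(83, 260), Pow(Add(a, Function('T')(Mul(-5, Add(1, 1)))), -1)) = Mul(Add(83, 260), Pow(Add(16, 0), -1)) = Mul(343, Pow(16, -1)) = Mul(343, Rational(1, 16)) = Rational(343, 16)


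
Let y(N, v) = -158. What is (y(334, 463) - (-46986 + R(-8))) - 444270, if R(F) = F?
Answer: -397434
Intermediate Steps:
(y(334, 463) - (-46986 + R(-8))) - 444270 = (-158 - (-46986 - 8)) - 444270 = (-158 - 1*(-46994)) - 444270 = (-158 + 46994) - 444270 = 46836 - 444270 = -397434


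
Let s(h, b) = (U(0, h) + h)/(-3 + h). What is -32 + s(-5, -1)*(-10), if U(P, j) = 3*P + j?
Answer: -89/2 ≈ -44.500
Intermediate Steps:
U(P, j) = j + 3*P
s(h, b) = 2*h/(-3 + h) (s(h, b) = ((h + 3*0) + h)/(-3 + h) = ((h + 0) + h)/(-3 + h) = (h + h)/(-3 + h) = (2*h)/(-3 + h) = 2*h/(-3 + h))
-32 + s(-5, -1)*(-10) = -32 + (2*(-5)/(-3 - 5))*(-10) = -32 + (2*(-5)/(-8))*(-10) = -32 + (2*(-5)*(-⅛))*(-10) = -32 + (5/4)*(-10) = -32 - 25/2 = -89/2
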